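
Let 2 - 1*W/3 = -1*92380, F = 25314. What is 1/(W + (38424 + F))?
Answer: 1/340884 ≈ 2.9335e-6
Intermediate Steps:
W = 277146 (W = 6 - (-3)*92380 = 6 - 3*(-92380) = 6 + 277140 = 277146)
1/(W + (38424 + F)) = 1/(277146 + (38424 + 25314)) = 1/(277146 + 63738) = 1/340884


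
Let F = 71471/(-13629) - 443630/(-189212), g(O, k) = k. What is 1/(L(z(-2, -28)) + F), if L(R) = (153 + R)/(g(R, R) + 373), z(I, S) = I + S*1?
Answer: -63179873526/160528631273 ≈ -0.39357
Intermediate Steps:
z(I, S) = I + S
F = -3738468791/1289385174 (F = 71471*(-1/13629) - 443630*(-1/189212) = -71471/13629 + 221815/94606 = -3738468791/1289385174 ≈ -2.8994)
L(R) = (153 + R)/(373 + R) (L(R) = (153 + R)/(R + 373) = (153 + R)/(373 + R))
1/(L(z(-2, -28)) + F) = 1/((153 + (-2 - 28))/(373 + (-2 - 28)) - 3738468791/1289385174) = 1/((153 - 30)/(373 - 30) - 3738468791/1289385174) = 1/(123/343 - 3738468791/1289385174) = 1/(-160528631273/63179873526) = -63179873526/160528631273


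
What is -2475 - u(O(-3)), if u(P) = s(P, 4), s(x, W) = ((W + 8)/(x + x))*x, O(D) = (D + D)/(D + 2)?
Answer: -2481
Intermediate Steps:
O(D) = 2*D/(2 + D) (O(D) = (2*D)/(2 + D) = 2*D/(2 + D))
s(x, W) = 4 + W/2 (s(x, W) = ((8 + W)/((2*x)))*x = ((8 + W)*(1/(2*x)))*x = ((8 + W)/(2*x))*x = 4 + W/2)
u(P) = 6 (u(P) = 4 + (1/2)*4 = 4 + 2 = 6)
-2475 - u(O(-3)) = -2475 - 1*6 = -2475 - 6 = -2481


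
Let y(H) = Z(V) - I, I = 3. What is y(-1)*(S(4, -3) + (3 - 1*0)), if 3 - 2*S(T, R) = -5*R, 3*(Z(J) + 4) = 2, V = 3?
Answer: 19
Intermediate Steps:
Z(J) = -10/3 (Z(J) = -4 + (⅓)*2 = -4 + ⅔ = -10/3)
S(T, R) = 3/2 + 5*R/2 (S(T, R) = 3/2 - (-5)*R/2 = 3/2 + 5*R/2)
y(H) = -19/3 (y(H) = -10/3 - 1*3 = -10/3 - 3 = -19/3)
y(-1)*(S(4, -3) + (3 - 1*0)) = -19*((3/2 + (5/2)*(-3)) + (3 - 1*0))/3 = -19*((3/2 - 15/2) + (3 + 0))/3 = -19*(-6 + 3)/3 = -19/3*(-3) = 19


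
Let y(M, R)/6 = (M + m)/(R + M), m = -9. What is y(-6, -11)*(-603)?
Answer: -54270/17 ≈ -3192.4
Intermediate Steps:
y(M, R) = 6*(-9 + M)/(M + R) (y(M, R) = 6*((M - 9)/(R + M)) = 6*((-9 + M)/(M + R)) = 6*(-9 + M)/(M + R))
y(-6, -11)*(-603) = (6*(-9 - 6)/(-6 - 11))*(-603) = (6*(-15)/(-17))*(-603) = (6*(-1/17)*(-15))*(-603) = (90/17)*(-603) = -54270/17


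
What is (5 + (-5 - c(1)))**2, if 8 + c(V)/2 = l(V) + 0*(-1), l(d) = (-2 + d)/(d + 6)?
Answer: 12996/49 ≈ 265.22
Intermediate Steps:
l(d) = (-2 + d)/(6 + d)
c(V) = -16 + 2*(-2 + V)/(6 + V) (c(V) = -16 + 2*((-2 + V)/(6 + V) + 0*(-1)) = -16 + 2*((-2 + V)/(6 + V) + 0) = -16 + 2*((-2 + V)/(6 + V)) = -16 + 2*(-2 + V)/(6 + V))
(5 + (-5 - c(1)))**2 = (5 + (-5 - 2*(-50 - 7*1)/(6 + 1)))**2 = (5 + (-5 - 2*(-50 - 7)/7))**2 = (5 + (-5 - 2*(-57)/7))**2 = (5 + (-5 - 1*(-114/7)))**2 = (5 + (-5 + 114/7))**2 = (5 + 79/7)**2 = (114/7)**2 = 12996/49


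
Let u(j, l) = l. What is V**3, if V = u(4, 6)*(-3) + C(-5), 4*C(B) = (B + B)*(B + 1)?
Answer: -512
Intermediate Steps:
C(B) = B*(1 + B)/2 (C(B) = ((B + B)*(B + 1))/4 = ((2*B)*(1 + B))/4 = (2*B*(1 + B))/4 = B*(1 + B)/2)
V = -8 (V = 6*(-3) + (1/2)*(-5)*(1 - 5) = -18 + (1/2)*(-5)*(-4) = -18 + 10 = -8)
V**3 = (-8)**3 = -512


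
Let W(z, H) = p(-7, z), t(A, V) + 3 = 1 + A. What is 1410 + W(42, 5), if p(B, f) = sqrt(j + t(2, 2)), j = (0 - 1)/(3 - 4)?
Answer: 1411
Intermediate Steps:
t(A, V) = -2 + A (t(A, V) = -3 + (1 + A) = -2 + A)
j = 1 (j = -1/(-1) = -1*(-1) = 1)
p(B, f) = 1 (p(B, f) = sqrt(1 + (-2 + 2)) = sqrt(1 + 0) = sqrt(1) = 1)
W(z, H) = 1
1410 + W(42, 5) = 1410 + 1 = 1411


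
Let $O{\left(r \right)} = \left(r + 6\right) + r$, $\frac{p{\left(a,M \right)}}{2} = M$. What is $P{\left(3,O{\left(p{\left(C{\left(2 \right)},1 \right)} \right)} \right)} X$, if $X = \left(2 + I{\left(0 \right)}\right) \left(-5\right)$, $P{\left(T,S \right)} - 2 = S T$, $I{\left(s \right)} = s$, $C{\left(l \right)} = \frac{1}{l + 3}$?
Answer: $-320$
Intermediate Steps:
$C{\left(l \right)} = \frac{1}{3 + l}$
$p{\left(a,M \right)} = 2 M$
$O{\left(r \right)} = 6 + 2 r$ ($O{\left(r \right)} = \left(6 + r\right) + r = 6 + 2 r$)
$P{\left(T,S \right)} = 2 + S T$
$X = -10$ ($X = \left(2 + 0\right) \left(-5\right) = 2 \left(-5\right) = -10$)
$P{\left(3,O{\left(p{\left(C{\left(2 \right)},1 \right)} \right)} \right)} X = \left(2 + \left(6 + 2 \cdot 2 \cdot 1\right) 3\right) \left(-10\right) = \left(2 + \left(6 + 2 \cdot 2\right) 3\right) \left(-10\right) = \left(2 + \left(6 + 4\right) 3\right) \left(-10\right) = \left(2 + 10 \cdot 3\right) \left(-10\right) = \left(2 + 30\right) \left(-10\right) = 32 \left(-10\right) = -320$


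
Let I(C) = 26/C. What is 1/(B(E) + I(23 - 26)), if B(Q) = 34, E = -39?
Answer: 3/76 ≈ 0.039474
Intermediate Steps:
1/(B(E) + I(23 - 26)) = 1/(34 + 26/(23 - 26)) = 1/(34 + 26/(-3)) = 1/(34 + 26*(-⅓)) = 1/(34 - 26/3) = 1/(76/3) = 3/76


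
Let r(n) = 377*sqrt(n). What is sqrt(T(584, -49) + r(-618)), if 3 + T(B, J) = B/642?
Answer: sqrt(-215391 + 38846457*I*sqrt(618))/321 ≈ 68.447 + 68.462*I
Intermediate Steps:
T(B, J) = -3 + B/642
sqrt(T(584, -49) + r(-618)) = sqrt((-3 + (1/642)*584) + 377*sqrt(-618)) = sqrt((-3 + 292/321) + 377*(I*sqrt(618))) = sqrt(-671/321 + 377*I*sqrt(618))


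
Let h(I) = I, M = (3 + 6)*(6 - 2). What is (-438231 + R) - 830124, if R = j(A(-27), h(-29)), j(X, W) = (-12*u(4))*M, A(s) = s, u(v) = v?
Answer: -1270083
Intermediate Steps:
M = 36 (M = 9*4 = 36)
j(X, W) = -1728 (j(X, W) = -12*4*36 = -48*36 = -1728)
R = -1728
(-438231 + R) - 830124 = (-438231 - 1728) - 830124 = -439959 - 830124 = -1270083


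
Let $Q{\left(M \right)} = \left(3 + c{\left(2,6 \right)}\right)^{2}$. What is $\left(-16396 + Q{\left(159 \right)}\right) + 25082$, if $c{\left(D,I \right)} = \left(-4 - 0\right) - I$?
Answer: $8735$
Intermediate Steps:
$c{\left(D,I \right)} = -4 - I$ ($c{\left(D,I \right)} = \left(-4 + 0\right) - I = -4 - I$)
$Q{\left(M \right)} = 49$ ($Q{\left(M \right)} = \left(3 - 10\right)^{2} = \left(-7\right)^{2} = 49$)
$\left(-16396 + Q{\left(159 \right)}\right) + 25082 = \left(-16396 + 49\right) + 25082 = -16347 + 25082 = 8735$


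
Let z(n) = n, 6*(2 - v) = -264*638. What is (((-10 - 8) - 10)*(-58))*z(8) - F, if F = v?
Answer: -15082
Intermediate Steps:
v = 28074 (v = 2 - (-44)*638 = 2 - 1/6*(-168432) = 2 + 28072 = 28074)
F = 28074
(((-10 - 8) - 10)*(-58))*z(8) - F = (((-10 - 8) - 10)*(-58))*8 - 1*28074 = ((-18 - 10)*(-58))*8 - 28074 = -28*(-58)*8 - 28074 = 1624*8 - 28074 = 12992 - 28074 = -15082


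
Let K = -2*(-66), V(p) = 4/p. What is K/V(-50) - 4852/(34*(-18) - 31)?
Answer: -1056098/643 ≈ -1642.5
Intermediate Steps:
K = 132
K/V(-50) - 4852/(34*(-18) - 31) = 132/((4/(-50))) - 4852/(34*(-18) - 31) = 132/((4*(-1/50))) - 4852/(-612 - 31) = 132/(-2/25) - 4852/(-643) = 132*(-25/2) - 4852*(-1/643) = -1650 + 4852/643 = -1056098/643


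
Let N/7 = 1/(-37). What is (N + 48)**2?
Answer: 3129361/1369 ≈ 2285.9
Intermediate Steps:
N = -7/37 (N = 7/(-37) = 7*(-1/37) = -7/37 ≈ -0.18919)
(N + 48)**2 = (-7/37 + 48)**2 = (1769/37)**2 = 3129361/1369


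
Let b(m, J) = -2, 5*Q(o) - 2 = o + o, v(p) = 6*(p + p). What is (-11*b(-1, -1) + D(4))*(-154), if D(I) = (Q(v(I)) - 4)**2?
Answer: -1021636/25 ≈ -40865.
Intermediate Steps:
v(p) = 12*p (v(p) = 6*(2*p) = 12*p)
Q(o) = 2/5 + 2*o/5 (Q(o) = 2/5 + (o + o)/5 = 2/5 + (2*o)/5 = 2/5 + 2*o/5)
D(I) = (-18/5 + 24*I/5)**2 (D(I) = ((2/5 + 2*(12*I)/5) - 4)**2 = ((2/5 + 24*I/5) - 4)**2 = (-18/5 + 24*I/5)**2)
(-11*b(-1, -1) + D(4))*(-154) = (-11*(-2) + 36*(-3 + 4*4)**2/25)*(-154) = (22 + 36*(-3 + 16)**2/25)*(-154) = (22 + (36/25)*13**2)*(-154) = (22 + (36/25)*169)*(-154) = (22 + 6084/25)*(-154) = (6634/25)*(-154) = -1021636/25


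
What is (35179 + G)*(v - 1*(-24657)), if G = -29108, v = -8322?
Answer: 99169785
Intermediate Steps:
(35179 + G)*(v - 1*(-24657)) = (35179 - 29108)*(-8322 - 1*(-24657)) = 6071*(-8322 + 24657) = 6071*16335 = 99169785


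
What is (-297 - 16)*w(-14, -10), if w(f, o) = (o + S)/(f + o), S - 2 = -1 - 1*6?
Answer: -1565/8 ≈ -195.63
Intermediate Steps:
S = -5 (S = 2 + (-1 - 1*6) = 2 + (-1 - 6) = 2 - 7 = -5)
w(f, o) = (-5 + o)/(f + o) (w(f, o) = (o - 5)/(f + o) = (-5 + o)/(f + o))
(-297 - 16)*w(-14, -10) = (-297 - 16)*((-5 - 10)/(-14 - 10)) = -313*(-15)/(-24) = -(-313)*(-15)/24 = -313*5/8 = -1565/8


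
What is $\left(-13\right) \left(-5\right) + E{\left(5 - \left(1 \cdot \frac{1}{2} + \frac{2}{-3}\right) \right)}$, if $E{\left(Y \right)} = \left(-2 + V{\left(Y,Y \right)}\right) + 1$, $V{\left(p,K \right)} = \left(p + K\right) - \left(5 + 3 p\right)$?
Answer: $\frac{323}{6} \approx 53.833$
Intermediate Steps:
$V{\left(p,K \right)} = -5 + K - 2 p$ ($V{\left(p,K \right)} = \left(K + p\right) - \left(5 + 3 p\right) = -5 + K - 2 p$)
$E{\left(Y \right)} = -6 - Y$ ($E{\left(Y \right)} = \left(-2 - \left(5 + Y\right)\right) + 1 = \left(-7 - Y\right) + 1 = -6 - Y$)
$\left(-13\right) \left(-5\right) + E{\left(5 - \left(1 \cdot \frac{1}{2} + \frac{2}{-3}\right) \right)} = \left(-13\right) \left(-5\right) - \left(11 - \left(1 \cdot \frac{1}{2} + \frac{2}{-3}\right)\right) = 65 - \left(11 - \left(1 \cdot \frac{1}{2} + 2 \left(- \frac{1}{3}\right)\right)\right) = 65 - \left(11 - \left(\frac{1}{2} - \frac{2}{3}\right)\right) = 65 - \left(11 + \frac{1}{6}\right) = 65 - \frac{67}{6} = \frac{323}{6}$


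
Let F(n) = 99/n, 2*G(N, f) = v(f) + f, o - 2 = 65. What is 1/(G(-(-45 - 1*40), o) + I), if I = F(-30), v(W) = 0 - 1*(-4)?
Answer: 5/161 ≈ 0.031056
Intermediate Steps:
o = 67 (o = 2 + 65 = 67)
v(W) = 4 (v(W) = 0 + 4 = 4)
G(N, f) = 2 + f/2 (G(N, f) = (4 + f)/2 = 2 + f/2)
I = -33/10 (I = 99/(-30) = 99*(-1/30) = -33/10 ≈ -3.3000)
1/(G(-(-45 - 1*40), o) + I) = 1/((2 + (½)*67) - 33/10) = 1/((2 + 67/2) - 33/10) = 1/(71/2 - 33/10) = 1/(161/5) = 5/161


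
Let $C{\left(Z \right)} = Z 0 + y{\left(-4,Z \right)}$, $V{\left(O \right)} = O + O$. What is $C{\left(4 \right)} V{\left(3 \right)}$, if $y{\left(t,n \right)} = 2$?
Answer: $12$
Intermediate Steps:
$V{\left(O \right)} = 2 O$
$C{\left(Z \right)} = 2$ ($C{\left(Z \right)} = Z 0 + 2 = 0 + 2 = 2$)
$C{\left(4 \right)} V{\left(3 \right)} = 2 \cdot 2 \cdot 3 = 2 \cdot 6 = 12$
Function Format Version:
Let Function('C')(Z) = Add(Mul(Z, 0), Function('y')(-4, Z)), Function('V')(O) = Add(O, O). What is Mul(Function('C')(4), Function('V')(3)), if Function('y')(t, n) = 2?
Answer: 12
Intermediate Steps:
Function('V')(O) = Mul(2, O)
Function('C')(Z) = 2 (Function('C')(Z) = Add(Mul(Z, 0), 2) = Add(0, 2) = 2)
Mul(Function('C')(4), Function('V')(3)) = Mul(2, Mul(2, 3)) = Mul(2, 6) = 12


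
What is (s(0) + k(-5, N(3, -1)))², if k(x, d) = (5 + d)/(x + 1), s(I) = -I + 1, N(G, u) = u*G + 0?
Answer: ¼ ≈ 0.25000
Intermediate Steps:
N(G, u) = G*u (N(G, u) = G*u + 0 = G*u)
s(I) = 1 - I
k(x, d) = (5 + d)/(1 + x)
(s(0) + k(-5, N(3, -1)))² = ((1 - 1*0) + (5 + 3*(-1))/(1 - 5))² = ((1 + 0) + (5 - 3)/(-4))² = (1 - ¼*2)² = (1 - ½)² = (½)² = ¼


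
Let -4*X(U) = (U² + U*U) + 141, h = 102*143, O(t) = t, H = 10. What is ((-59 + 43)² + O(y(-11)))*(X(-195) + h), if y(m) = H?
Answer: -2373651/2 ≈ -1.1868e+6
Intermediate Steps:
y(m) = 10
h = 14586
X(U) = -141/4 - U²/2 (X(U) = -((U² + U*U) + 141)/4 = -((U² + U²) + 141)/4 = -(2*U² + 141)/4 = -(141 + 2*U²)/4 = -141/4 - U²/2)
((-59 + 43)² + O(y(-11)))*(X(-195) + h) = ((-59 + 43)² + 10)*((-141/4 - ½*(-195)²) + 14586) = ((-16)² + 10)*((-141/4 - ½*38025) + 14586) = (256 + 10)*((-141/4 - 38025/2) + 14586) = 266*(-76191/4 + 14586) = 266*(-17847/4) = -2373651/2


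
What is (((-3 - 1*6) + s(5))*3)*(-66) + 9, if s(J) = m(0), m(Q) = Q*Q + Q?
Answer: 1791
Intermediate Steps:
m(Q) = Q + Q**2 (m(Q) = Q**2 + Q = Q + Q**2)
s(J) = 0 (s(J) = 0*(1 + 0) = 0*1 = 0)
(((-3 - 1*6) + s(5))*3)*(-66) + 9 = (((-3 - 1*6) + 0)*3)*(-66) + 9 = (((-3 - 6) + 0)*3)*(-66) + 9 = ((-9 + 0)*3)*(-66) + 9 = -9*3*(-66) + 9 = -27*(-66) + 9 = 1782 + 9 = 1791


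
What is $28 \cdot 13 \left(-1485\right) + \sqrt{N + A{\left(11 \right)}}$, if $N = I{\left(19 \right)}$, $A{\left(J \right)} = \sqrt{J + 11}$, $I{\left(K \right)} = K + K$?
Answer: $-540540 + \sqrt{38 + \sqrt{22}} \approx -5.4053 \cdot 10^{5}$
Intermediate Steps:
$I{\left(K \right)} = 2 K$
$A{\left(J \right)} = \sqrt{11 + J}$
$N = 38$ ($N = 2 \cdot 19 = 38$)
$28 \cdot 13 \left(-1485\right) + \sqrt{N + A{\left(11 \right)}} = 28 \cdot 13 \left(-1485\right) + \sqrt{38 + \sqrt{11 + 11}} = 364 \left(-1485\right) + \sqrt{38 + \sqrt{22}} = -540540 + \sqrt{38 + \sqrt{22}}$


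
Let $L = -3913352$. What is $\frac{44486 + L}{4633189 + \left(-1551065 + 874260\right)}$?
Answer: $- \frac{1934433}{1978192} \approx -0.97788$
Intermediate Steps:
$\frac{44486 + L}{4633189 + \left(-1551065 + 874260\right)} = \frac{44486 - 3913352}{4633189 + \left(-1551065 + 874260\right)} = - \frac{3868866}{4633189 - 676805} = - \frac{3868866}{3956384} = \left(-3868866\right) \frac{1}{3956384} = - \frac{1934433}{1978192}$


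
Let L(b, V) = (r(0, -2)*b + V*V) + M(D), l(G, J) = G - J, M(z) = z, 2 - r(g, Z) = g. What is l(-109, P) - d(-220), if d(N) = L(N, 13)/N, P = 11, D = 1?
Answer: -2667/22 ≈ -121.23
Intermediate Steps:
r(g, Z) = 2 - g
L(b, V) = 1 + V**2 + 2*b (L(b, V) = ((2 - 1*0)*b + V*V) + 1 = ((2 + 0)*b + V**2) + 1 = (2*b + V**2) + 1 = (V**2 + 2*b) + 1 = 1 + V**2 + 2*b)
d(N) = (170 + 2*N)/N (d(N) = (1 + 13**2 + 2*N)/N = (1 + 169 + 2*N)/N = (170 + 2*N)/N)
l(-109, P) - d(-220) = (-109 - 1*11) - (2 + 170/(-220)) = (-109 - 11) - (2 + 170*(-1/220)) = -120 - (2 - 17/22) = -120 - 1*27/22 = -120 - 27/22 = -2667/22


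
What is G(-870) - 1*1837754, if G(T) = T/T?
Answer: -1837753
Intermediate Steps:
G(T) = 1
G(-870) - 1*1837754 = 1 - 1*1837754 = 1 - 1837754 = -1837753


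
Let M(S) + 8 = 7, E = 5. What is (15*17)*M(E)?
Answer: -255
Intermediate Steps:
M(S) = -1 (M(S) = -8 + 7 = -1)
(15*17)*M(E) = (15*17)*(-1) = 255*(-1) = -255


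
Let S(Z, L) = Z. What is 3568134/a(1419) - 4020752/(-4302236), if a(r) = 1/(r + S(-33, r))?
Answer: 5319105751756904/1075559 ≈ 4.9454e+9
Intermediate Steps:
a(r) = 1/(-33 + r) (a(r) = 1/(r - 33) = 1/(-33 + r))
3568134/a(1419) - 4020752/(-4302236) = 3568134/(1/(-33 + 1419)) - 4020752/(-4302236) = 3568134/(1/1386) - 4020752*(-1/4302236) = 3568134/(1/1386) + 1005188/1075559 = 3568134*1386 + 1005188/1075559 = 4945433724 + 1005188/1075559 = 5319105751756904/1075559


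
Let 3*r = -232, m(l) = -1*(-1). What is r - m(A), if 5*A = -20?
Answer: -235/3 ≈ -78.333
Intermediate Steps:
A = -4 (A = (1/5)*(-20) = -4)
m(l) = 1
r = -232/3 (r = (1/3)*(-232) = -232/3 ≈ -77.333)
r - m(A) = -232/3 - 1*1 = -232/3 - 1 = -235/3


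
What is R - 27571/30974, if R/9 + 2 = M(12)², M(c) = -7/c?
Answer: -3921961/247792 ≈ -15.828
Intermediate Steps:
R = -239/16 (R = -18 + 9*(-7/12)² = -18 + 9*(49/144) = -18 + 49/16 = -239/16 ≈ -14.938)
R - 27571/30974 = -239/16 - 27571/30974 = -3921961/247792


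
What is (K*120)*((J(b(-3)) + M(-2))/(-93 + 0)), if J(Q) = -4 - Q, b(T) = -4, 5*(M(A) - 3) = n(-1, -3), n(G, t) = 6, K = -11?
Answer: 1848/31 ≈ 59.613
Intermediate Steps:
M(A) = 21/5 (M(A) = 3 + (1/5)*6 = 3 + 6/5 = 21/5)
(K*120)*((J(b(-3)) + M(-2))/(-93 + 0)) = (-11*120)*(((-4 - 1*(-4)) + 21/5)/(-93 + 0)) = -1320*((-4 + 4) + 21/5)/(-93) = -1320*(0 + 21/5)*(-1)/93 = -5544*(-1)/93 = -1320*(-7/155) = 1848/31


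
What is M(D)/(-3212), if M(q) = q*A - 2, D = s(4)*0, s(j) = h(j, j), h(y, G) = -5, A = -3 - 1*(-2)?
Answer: 1/1606 ≈ 0.00062266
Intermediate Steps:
A = -1 (A = -3 + 2 = -1)
s(j) = -5
D = 0 (D = -5*0 = 0)
M(q) = -2 - q (M(q) = q*(-1) - 2 = -q - 2 = -2 - q)
M(D)/(-3212) = (-2 - 1*0)/(-3212) = (-2 + 0)*(-1/3212) = -2*(-1/3212) = 1/1606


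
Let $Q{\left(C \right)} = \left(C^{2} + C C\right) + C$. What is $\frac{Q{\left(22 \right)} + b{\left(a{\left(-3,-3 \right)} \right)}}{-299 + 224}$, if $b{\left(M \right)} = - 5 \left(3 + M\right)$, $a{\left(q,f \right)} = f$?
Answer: $- \frac{66}{5} \approx -13.2$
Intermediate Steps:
$Q{\left(C \right)} = C + 2 C^{2}$ ($Q{\left(C \right)} = \left(C^{2} + C^{2}\right) + C = 2 C^{2} + C = C + 2 C^{2}$)
$b{\left(M \right)} = -15 - 5 M$
$\frac{Q{\left(22 \right)} + b{\left(a{\left(-3,-3 \right)} \right)}}{-299 + 224} = \frac{22 \left(1 + 2 \cdot 22\right) - 0}{-299 + 224} = \frac{22 \left(1 + 44\right) + \left(-15 + 15\right)}{-75} = \left(22 \cdot 45 + 0\right) \left(- \frac{1}{75}\right) = \left(990 + 0\right) \left(- \frac{1}{75}\right) = 990 \left(- \frac{1}{75}\right) = - \frac{66}{5}$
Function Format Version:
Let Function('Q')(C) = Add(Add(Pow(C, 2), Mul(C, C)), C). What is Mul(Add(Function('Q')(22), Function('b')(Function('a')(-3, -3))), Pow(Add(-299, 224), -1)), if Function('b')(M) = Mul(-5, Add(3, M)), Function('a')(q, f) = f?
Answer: Rational(-66, 5) ≈ -13.200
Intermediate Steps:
Function('Q')(C) = Add(C, Mul(2, Pow(C, 2))) (Function('Q')(C) = Add(Add(Pow(C, 2), Pow(C, 2)), C) = Add(Mul(2, Pow(C, 2)), C) = Add(C, Mul(2, Pow(C, 2))))
Function('b')(M) = Add(-15, Mul(-5, M))
Mul(Add(Function('Q')(22), Function('b')(Function('a')(-3, -3))), Pow(Add(-299, 224), -1)) = Mul(Add(Mul(22, Add(1, Mul(2, 22))), Add(-15, Mul(-5, -3))), Pow(Add(-299, 224), -1)) = Mul(Add(Mul(22, Add(1, 44)), Add(-15, 15)), Pow(-75, -1)) = Mul(Add(Mul(22, 45), 0), Rational(-1, 75)) = Mul(Add(990, 0), Rational(-1, 75)) = Mul(990, Rational(-1, 75)) = Rational(-66, 5)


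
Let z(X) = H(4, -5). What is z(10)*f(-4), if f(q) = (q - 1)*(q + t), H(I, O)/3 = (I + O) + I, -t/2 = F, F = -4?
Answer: -180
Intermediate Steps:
t = 8 (t = -2*(-4) = 8)
H(I, O) = 3*O + 6*I (H(I, O) = 3*((I + O) + I) = 3*(O + 2*I) = 3*O + 6*I)
z(X) = 9 (z(X) = 3*(-5) + 6*4 = -15 + 24 = 9)
f(q) = (-1 + q)*(8 + q) (f(q) = (q - 1)*(q + 8) = (-1 + q)*(8 + q))
z(10)*f(-4) = 9*(-8 + (-4)² + 7*(-4)) = 9*(-8 + 16 - 28) = 9*(-20) = -180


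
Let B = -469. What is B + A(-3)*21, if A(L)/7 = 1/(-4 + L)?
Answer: -490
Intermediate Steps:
A(L) = 7/(-4 + L)
B + A(-3)*21 = -469 + (7/(-4 - 3))*21 = -469 + (7/(-7))*21 = -469 + (7*(-⅐))*21 = -469 - 1*21 = -469 - 21 = -490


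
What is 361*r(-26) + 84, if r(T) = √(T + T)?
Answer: 84 + 722*I*√13 ≈ 84.0 + 2603.2*I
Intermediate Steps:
r(T) = √2*√T (r(T) = √(2*T) = √2*√T)
361*r(-26) + 84 = 361*(√2*√(-26)) + 84 = 361*(√2*(I*√26)) + 84 = 361*(2*I*√13) + 84 = 722*I*√13 + 84 = 84 + 722*I*√13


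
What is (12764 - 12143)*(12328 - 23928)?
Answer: -7203600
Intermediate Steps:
(12764 - 12143)*(12328 - 23928) = 621*(-11600) = -7203600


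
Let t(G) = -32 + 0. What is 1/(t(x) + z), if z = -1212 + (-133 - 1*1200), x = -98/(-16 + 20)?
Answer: -1/2577 ≈ -0.00038805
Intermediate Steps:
x = -49/2 (x = -98/4 = -98*¼ = -49/2 ≈ -24.500)
t(G) = -32
z = -2545 (z = -1212 + (-133 - 1200) = -1212 - 1333 = -2545)
1/(t(x) + z) = 1/(-32 - 2545) = 1/(-2577) = -1/2577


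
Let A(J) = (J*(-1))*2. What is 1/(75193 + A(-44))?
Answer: 1/75281 ≈ 1.3284e-5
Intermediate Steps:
A(J) = -2*J (A(J) = -J*2 = -2*J)
1/(75193 + A(-44)) = 1/(75193 - 2*(-44)) = 1/(75193 + 88) = 1/75281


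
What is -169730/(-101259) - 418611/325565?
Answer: 12870016201/32966386335 ≈ 0.39040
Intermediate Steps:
-169730/(-101259) - 418611/325565 = -169730*(-1/101259) - 418611*1/325565 = 169730/101259 - 418611/325565 = 12870016201/32966386335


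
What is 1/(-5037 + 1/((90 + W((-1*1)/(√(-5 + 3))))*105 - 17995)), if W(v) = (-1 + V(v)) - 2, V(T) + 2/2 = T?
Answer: -115673610215/582647987554871 + 15*I*√2/582647987554871 ≈ -0.00019853 + 3.6408e-14*I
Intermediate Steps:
V(T) = -1 + T
W(v) = -4 + v (W(v) = (-1 + (-1 + v)) - 2 = (-2 + v) - 2 = -4 + v)
1/(-5037 + 1/((90 + W((-1*1)/(√(-5 + 3))))*105 - 17995)) = 1/(-5037 + 1/((90 + (-4 + (-1*1)/(√(-5 + 3))))*105 - 17995)) = 1/(-5037 + 1/((90 + (-4 - 1/(√(-2))))*105 - 17995)) = 1/(-5037 + 1/((90 + (-4 - 1/(I*√2)))*105 - 17995)) = 1/(-5037 + 1/((90 + (-4 - (-1)*I*√2/2))*105 - 17995)) = 1/(-5037 + 1/((90 + (-4 + I*√2/2))*105 - 17995)) = 1/(-5037 + 1/((86 + I*√2/2)*105 - 17995)) = 1/(-5037 + 1/((9030 + 105*I*√2/2) - 17995)) = 1/(-5037 + 1/(-8965 + 105*I*√2/2))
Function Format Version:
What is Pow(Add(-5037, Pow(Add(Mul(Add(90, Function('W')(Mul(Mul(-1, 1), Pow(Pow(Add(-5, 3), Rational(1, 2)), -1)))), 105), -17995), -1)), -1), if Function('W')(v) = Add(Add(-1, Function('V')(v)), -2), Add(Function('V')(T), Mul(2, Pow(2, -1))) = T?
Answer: Add(Rational(-115673610215, 582647987554871), Mul(Rational(15, 582647987554871), I, Pow(2, Rational(1, 2)))) ≈ Add(-0.00019853, Mul(3.6408e-14, I))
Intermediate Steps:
Function('V')(T) = Add(-1, T)
Function('W')(v) = Add(-4, v) (Function('W')(v) = Add(Add(-1, Add(-1, v)), -2) = Add(Add(-2, v), -2) = Add(-4, v))
Pow(Add(-5037, Pow(Add(Mul(Add(90, Function('W')(Mul(Mul(-1, 1), Pow(Pow(Add(-5, 3), Rational(1, 2)), -1)))), 105), -17995), -1)), -1) = Pow(Add(-5037, Pow(Add(Mul(Add(90, Add(-4, Mul(Mul(-1, 1), Pow(Pow(Add(-5, 3), Rational(1, 2)), -1)))), 105), -17995), -1)), -1) = Pow(Add(-5037, Pow(Add(Mul(Add(90, Add(-4, Mul(-1, Pow(Pow(-2, Rational(1, 2)), -1)))), 105), -17995), -1)), -1) = Pow(Add(-5037, Pow(Add(Mul(Add(90, Add(-4, Mul(-1, Pow(Mul(I, Pow(2, Rational(1, 2))), -1)))), 105), -17995), -1)), -1) = Pow(Add(-5037, Pow(Add(Mul(Add(90, Add(-4, Mul(-1, Mul(Rational(-1, 2), I, Pow(2, Rational(1, 2)))))), 105), -17995), -1)), -1) = Pow(Add(-5037, Pow(Add(Mul(Add(90, Add(-4, Mul(Rational(1, 2), I, Pow(2, Rational(1, 2))))), 105), -17995), -1)), -1) = Pow(Add(-5037, Pow(Add(Mul(Add(86, Mul(Rational(1, 2), I, Pow(2, Rational(1, 2)))), 105), -17995), -1)), -1) = Pow(Add(-5037, Pow(Add(Add(9030, Mul(Rational(105, 2), I, Pow(2, Rational(1, 2)))), -17995), -1)), -1) = Pow(Add(-5037, Pow(Add(-8965, Mul(Rational(105, 2), I, Pow(2, Rational(1, 2)))), -1)), -1)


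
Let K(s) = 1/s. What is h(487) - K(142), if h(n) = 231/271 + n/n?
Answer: 71013/38482 ≈ 1.8454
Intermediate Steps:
h(n) = 502/271 (h(n) = 231*(1/271) + 1 = 231/271 + 1 = 502/271)
h(487) - K(142) = 502/271 - 1/142 = 71013/38482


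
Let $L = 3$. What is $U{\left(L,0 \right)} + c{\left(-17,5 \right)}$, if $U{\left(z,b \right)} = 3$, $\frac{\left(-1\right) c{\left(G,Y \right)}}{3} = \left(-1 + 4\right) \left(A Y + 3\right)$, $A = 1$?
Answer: $-69$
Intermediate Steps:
$c{\left(G,Y \right)} = -27 - 9 Y$ ($c{\left(G,Y \right)} = - 3 \left(-1 + 4\right) \left(1 Y + 3\right) = - 3 \cdot 3 \left(Y + 3\right) = - 3 \cdot 3 \left(3 + Y\right) = - 3 \left(9 + 3 Y\right) = -27 - 9 Y$)
$U{\left(L,0 \right)} + c{\left(-17,5 \right)} = 3 - 72 = -69$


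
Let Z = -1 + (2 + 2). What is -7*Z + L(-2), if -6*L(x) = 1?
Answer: -127/6 ≈ -21.167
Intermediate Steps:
L(x) = -1/6 (L(x) = -1/6*1 = -1/6)
Z = 3 (Z = -1 + 4 = 3)
-7*Z + L(-2) = -7*3 - 1/6 = -21 - 1/6 = -127/6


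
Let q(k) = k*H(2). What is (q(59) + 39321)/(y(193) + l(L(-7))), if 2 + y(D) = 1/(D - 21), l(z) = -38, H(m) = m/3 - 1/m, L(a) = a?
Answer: -20294710/20637 ≈ -983.41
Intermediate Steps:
H(m) = -1/m + m/3 (H(m) = m*(1/3) - 1/m = m/3 - 1/m = -1/m + m/3)
q(k) = k/6 (q(k) = k*(-1/2 + (1/3)*2) = k*(-1*1/2 + 2/3) = k*(-1/2 + 2/3) = k*(1/6) = k/6)
y(D) = -2 + 1/(-21 + D) (y(D) = -2 + 1/(D - 21) = -2 + 1/(-21 + D))
(q(59) + 39321)/(y(193) + l(L(-7))) = ((1/6)*59 + 39321)/((43 - 2*193)/(-21 + 193) - 38) = (59/6 + 39321)/((43 - 386)/172 - 38) = 235985/(6*((1/172)*(-343) - 38)) = 235985/(6*(-343/172 - 38)) = 235985/(6*(-6879/172)) = (235985/6)*(-172/6879) = -20294710/20637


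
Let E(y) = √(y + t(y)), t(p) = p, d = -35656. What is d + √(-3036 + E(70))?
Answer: -35656 + I*√(3036 - 2*√35) ≈ -35656.0 + 54.992*I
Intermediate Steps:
E(y) = √2*√y (E(y) = √(y + y) = √(2*y) = √2*√y)
d + √(-3036 + E(70)) = -35656 + √(-3036 + √2*√70) = -35656 + √(-3036 + 2*√35)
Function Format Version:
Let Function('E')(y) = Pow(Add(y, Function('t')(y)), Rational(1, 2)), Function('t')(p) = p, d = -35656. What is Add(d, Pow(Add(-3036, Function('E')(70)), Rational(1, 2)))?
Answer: Add(-35656, Mul(I, Pow(Add(3036, Mul(-2, Pow(35, Rational(1, 2)))), Rational(1, 2)))) ≈ Add(-35656., Mul(54.992, I))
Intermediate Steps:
Function('E')(y) = Mul(Pow(2, Rational(1, 2)), Pow(y, Rational(1, 2))) (Function('E')(y) = Pow(Add(y, y), Rational(1, 2)) = Pow(Mul(2, y), Rational(1, 2)) = Mul(Pow(2, Rational(1, 2)), Pow(y, Rational(1, 2))))
Add(d, Pow(Add(-3036, Function('E')(70)), Rational(1, 2))) = Add(-35656, Pow(Add(-3036, Mul(Pow(2, Rational(1, 2)), Pow(70, Rational(1, 2)))), Rational(1, 2))) = Add(-35656, Pow(Add(-3036, Mul(2, Pow(35, Rational(1, 2)))), Rational(1, 2)))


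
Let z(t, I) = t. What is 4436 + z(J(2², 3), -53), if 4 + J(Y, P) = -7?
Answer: 4425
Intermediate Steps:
J(Y, P) = -11 (J(Y, P) = -4 - 7 = -11)
4436 + z(J(2², 3), -53) = 4436 - 11 = 4425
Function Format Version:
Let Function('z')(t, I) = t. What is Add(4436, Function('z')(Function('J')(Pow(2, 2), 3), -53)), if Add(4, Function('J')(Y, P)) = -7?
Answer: 4425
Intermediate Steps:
Function('J')(Y, P) = -11 (Function('J')(Y, P) = Add(-4, -7) = -11)
Add(4436, Function('z')(Function('J')(Pow(2, 2), 3), -53)) = Add(4436, -11) = 4425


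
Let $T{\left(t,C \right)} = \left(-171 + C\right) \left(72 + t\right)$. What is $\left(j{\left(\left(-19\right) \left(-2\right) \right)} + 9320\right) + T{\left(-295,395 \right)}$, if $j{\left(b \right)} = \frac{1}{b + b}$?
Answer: $- \frac{3088031}{76} \approx -40632.0$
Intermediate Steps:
$j{\left(b \right)} = \frac{1}{2 b}$
$\left(j{\left(\left(-19\right) \left(-2\right) \right)} + 9320\right) + T{\left(-295,395 \right)} = \left(\frac{1}{2 \left(\left(-19\right) \left(-2\right)\right)} + 9320\right) + \left(-12312 - -50445 + 72 \cdot 395 + 395 \left(-295\right)\right) = \left(\frac{1}{2 \cdot 38} + 9320\right) + \left(-12312 + 50445 + 28440 - 116525\right) = \left(\frac{1}{2} \cdot \frac{1}{38} + 9320\right) - 49952 = \left(\frac{1}{76} + 9320\right) - 49952 = \frac{708321}{76} - 49952 = - \frac{3088031}{76}$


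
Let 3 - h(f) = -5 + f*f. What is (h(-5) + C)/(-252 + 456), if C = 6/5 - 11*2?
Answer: -63/340 ≈ -0.18529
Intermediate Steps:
h(f) = 8 - f² (h(f) = 3 - (-5 + f*f) = 3 - (-5 + f²) = 3 + (5 - f²) = 8 - f²)
C = -104/5 (C = 6*(⅕) - 22 = 6/5 - 22 = -104/5 ≈ -20.800)
(h(-5) + C)/(-252 + 456) = ((8 - 1*(-5)²) - 104/5)/(-252 + 456) = ((8 - 1*25) - 104/5)/204 = ((8 - 25) - 104/5)*(1/204) = (-17 - 104/5)*(1/204) = -189/5*1/204 = -63/340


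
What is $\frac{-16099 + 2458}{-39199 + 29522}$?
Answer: $\frac{13641}{9677} \approx 1.4096$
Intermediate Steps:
$\frac{-16099 + 2458}{-39199 + 29522} = - \frac{13641}{-9677} = \left(-13641\right) \left(- \frac{1}{9677}\right) = \frac{13641}{9677}$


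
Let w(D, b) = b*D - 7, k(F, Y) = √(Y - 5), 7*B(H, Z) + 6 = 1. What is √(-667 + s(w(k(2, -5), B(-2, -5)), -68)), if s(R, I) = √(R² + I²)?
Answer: √(-32683 + 7*√(228727 + 490*I*√10))/7 ≈ 0.0047291 + 24.468*I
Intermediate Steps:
B(H, Z) = -5/7 (B(H, Z) = -6/7 + (⅐)*1 = -6/7 + ⅐ = -5/7)
k(F, Y) = √(-5 + Y)
w(D, b) = -7 + D*b (w(D, b) = D*b - 7 = -7 + D*b)
s(R, I) = √(I² + R²)
√(-667 + s(w(k(2, -5), B(-2, -5)), -68)) = √(-667 + √((-68)² + (-7 + √(-5 - 5)*(-5/7))²)) = √(-667 + √(4624 + (-7 + √(-10)*(-5/7))²)) = √(-667 + √(4624 + (-7 + (I*√10)*(-5/7))²)) = √(-667 + √(4624 + (-7 - 5*I*√10/7)²))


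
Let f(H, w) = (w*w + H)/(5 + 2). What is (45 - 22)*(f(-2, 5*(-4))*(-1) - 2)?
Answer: -9476/7 ≈ -1353.7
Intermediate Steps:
f(H, w) = H/7 + w**2/7 (f(H, w) = (w**2 + H)/7 = (H + w**2)*(1/7) = H/7 + w**2/7)
(45 - 22)*(f(-2, 5*(-4))*(-1) - 2) = (45 - 22)*(((1/7)*(-2) + (5*(-4))**2/7)*(-1) - 2) = 23*((-2/7 + (1/7)*(-20)**2)*(-1) - 2) = 23*((-2/7 + (1/7)*400)*(-1) - 2) = 23*((-2/7 + 400/7)*(-1) - 2) = 23*((398/7)*(-1) - 2) = 23*(-398/7 - 2) = 23*(-412/7) = -9476/7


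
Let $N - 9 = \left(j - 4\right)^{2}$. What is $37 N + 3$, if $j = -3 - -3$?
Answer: $928$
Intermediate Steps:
$j = 0$ ($j = -3 + 3 = 0$)
$N = 25$ ($N = 9 + \left(0 - 4\right)^{2} = 9 + \left(-4\right)^{2} = 9 + 16 = 25$)
$37 N + 3 = 37 \cdot 25 + 3 = 925 + 3 = 928$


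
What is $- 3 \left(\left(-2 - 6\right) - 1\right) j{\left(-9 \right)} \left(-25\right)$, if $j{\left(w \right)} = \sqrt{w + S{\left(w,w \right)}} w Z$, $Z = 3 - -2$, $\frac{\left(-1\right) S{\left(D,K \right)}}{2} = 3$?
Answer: $30375 i \sqrt{15} \approx 1.1764 \cdot 10^{5} i$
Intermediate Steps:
$S{\left(D,K \right)} = -6$ ($S{\left(D,K \right)} = \left(-2\right) 3 = -6$)
$Z = 5$ ($Z = 3 + 2 = 5$)
$j{\left(w \right)} = 5 w \sqrt{-6 + w}$ ($j{\left(w \right)} = \sqrt{w - 6} w 5 = \sqrt{-6 + w} w 5 = w \sqrt{-6 + w} 5 = 5 w \sqrt{-6 + w}$)
$- 3 \left(\left(-2 - 6\right) - 1\right) j{\left(-9 \right)} \left(-25\right) = - 3 \left(\left(-2 - 6\right) - 1\right) 5 \left(-9\right) \sqrt{-6 - 9} \left(-25\right) = - 3 \left(\left(-2 - 6\right) - 1\right) 5 \left(-9\right) \sqrt{-15} \left(-25\right) = - 3 \left(-8 - 1\right) 5 \left(-9\right) i \sqrt{15} \left(-25\right) = \left(-3\right) \left(-9\right) \left(- 45 i \sqrt{15}\right) \left(-25\right) = 27 \left(- 45 i \sqrt{15}\right) \left(-25\right) = - 1215 i \sqrt{15} \left(-25\right) = 30375 i \sqrt{15}$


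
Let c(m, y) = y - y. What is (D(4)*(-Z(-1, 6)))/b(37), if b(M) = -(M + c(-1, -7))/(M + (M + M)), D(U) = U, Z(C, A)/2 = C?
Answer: -24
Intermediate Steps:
c(m, y) = 0
Z(C, A) = 2*C
b(M) = -⅓ (b(M) = -(M + 0)/(M + (M + M)) = -M/(M + 2*M) = -M/(3*M) = -M*1/(3*M) = -1*⅓ = -⅓)
(D(4)*(-Z(-1, 6)))/b(37) = (4*(-2*(-1)))/(-⅓) = (4*(-1*(-2)))*(-3) = (4*2)*(-3) = 8*(-3) = -24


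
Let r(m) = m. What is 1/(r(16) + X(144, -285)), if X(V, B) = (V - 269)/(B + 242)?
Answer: 43/813 ≈ 0.052891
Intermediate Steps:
X(V, B) = (-269 + V)/(242 + B)
1/(r(16) + X(144, -285)) = 1/(16 + (-269 + 144)/(242 - 285)) = 1/(16 - 125/(-43)) = 1/(16 - 1/43*(-125)) = 1/(16 + 125/43) = 1/(813/43) = 43/813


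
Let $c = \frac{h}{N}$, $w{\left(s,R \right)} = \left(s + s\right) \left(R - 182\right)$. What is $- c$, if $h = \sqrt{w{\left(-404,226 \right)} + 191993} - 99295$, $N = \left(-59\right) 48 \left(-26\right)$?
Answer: $\frac{99295}{73632} - \frac{\sqrt{156441}}{73632} \approx 1.3432$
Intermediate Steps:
$w{\left(s,R \right)} = 2 s \left(-182 + R\right)$
$N = 73632$ ($N = \left(-2832\right) \left(-26\right) = 73632$)
$h = -99295 + \sqrt{156441}$ ($h = \sqrt{2 \left(-404\right) \left(-182 + 226\right) + 191993} - 99295 = \sqrt{2 \left(-404\right) 44 + 191993} - 99295 = \sqrt{-35552 + 191993} - 99295 = \sqrt{156441} - 99295 = -99295 + \sqrt{156441} \approx -98900.0$)
$c = - \frac{99295}{73632} + \frac{\sqrt{156441}}{73632}$ ($c = \frac{-99295 + \sqrt{156441}}{73632} = \left(-99295 + \sqrt{156441}\right) \frac{1}{73632} = - \frac{99295}{73632} + \frac{\sqrt{156441}}{73632} \approx -1.3432$)
$- c = - (- \frac{99295}{73632} + \frac{\sqrt{156441}}{73632}) = \frac{99295}{73632} - \frac{\sqrt{156441}}{73632}$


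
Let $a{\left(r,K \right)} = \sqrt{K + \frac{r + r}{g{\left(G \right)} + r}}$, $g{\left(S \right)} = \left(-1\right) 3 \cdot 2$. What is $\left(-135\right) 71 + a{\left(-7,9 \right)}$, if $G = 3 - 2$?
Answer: $-9585 + \frac{\sqrt{1703}}{13} \approx -9581.8$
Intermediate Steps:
$G = 1$
$g{\left(S \right)} = -6$ ($g{\left(S \right)} = \left(-3\right) 2 = -6$)
$a{\left(r,K \right)} = \sqrt{K + \frac{2 r}{-6 + r}}$ ($a{\left(r,K \right)} = \sqrt{K + \frac{r + r}{-6 + r}} = \sqrt{K + \frac{2 r}{-6 + r}}$)
$\left(-135\right) 71 + a{\left(-7,9 \right)} = \left(-135\right) 71 + \sqrt{\frac{2 \left(-7\right) + 9 \left(-6 - 7\right)}{-6 - 7}} = -9585 + \sqrt{\frac{-14 + 9 \left(-13\right)}{-13}} = -9585 + \sqrt{- \frac{-14 - 117}{13}} = -9585 + \sqrt{\left(- \frac{1}{13}\right) \left(-131\right)} = -9585 + \sqrt{\frac{131}{13}} = -9585 + \frac{\sqrt{1703}}{13}$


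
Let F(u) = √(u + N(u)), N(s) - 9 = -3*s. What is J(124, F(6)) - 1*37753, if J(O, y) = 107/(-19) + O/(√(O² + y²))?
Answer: -717414/19 + 124*√15373/15373 ≈ -37758.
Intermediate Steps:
N(s) = 9 - 3*s
F(u) = √(9 - 2*u) (F(u) = √(u + (9 - 3*u)) = √(9 - 2*u))
J(O, y) = -107/19 + O/√(O² + y²) (J(O, y) = 107*(-1/19) + O/√(O² + y²) = -107/19 + O/√(O² + y²))
J(124, F(6)) - 1*37753 = (-107/19 + 124/√(124² + (√(9 - 2*6))²)) - 1*37753 = (-107/19 + 124/√(15376 + (√(9 - 12))²)) - 37753 = (-107/19 + 124/√(15376 + (√(-3))²)) - 37753 = (-107/19 + 124/√(15376 + (I*√3)²)) - 37753 = (-107/19 + 124/√(15376 - 3)) - 37753 = (-107/19 + 124/√15373) - 37753 = (-107/19 + 124*(√15373/15373)) - 37753 = (-107/19 + 124*√15373/15373) - 37753 = -717414/19 + 124*√15373/15373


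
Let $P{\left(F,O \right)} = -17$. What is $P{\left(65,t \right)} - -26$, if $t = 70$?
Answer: $9$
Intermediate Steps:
$P{\left(65,t \right)} - -26 = -17 - -26 = -17 + 26 = 9$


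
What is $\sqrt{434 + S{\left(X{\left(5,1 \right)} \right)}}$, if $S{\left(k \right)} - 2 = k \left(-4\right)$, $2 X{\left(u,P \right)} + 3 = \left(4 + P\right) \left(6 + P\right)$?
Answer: $2 \sqrt{93} \approx 19.287$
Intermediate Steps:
$X{\left(u,P \right)} = - \frac{3}{2} + \frac{\left(4 + P\right) \left(6 + P\right)}{2}$
$S{\left(k \right)} = 2 - 4 k$ ($S{\left(k \right)} = 2 + k \left(-4\right) = 2 - 4 k$)
$\sqrt{434 + S{\left(X{\left(5,1 \right)} \right)}} = \sqrt{434 + \left(2 - 4 \left(\frac{21}{2} + \frac{1^{2}}{2} + 5 \cdot 1\right)\right)} = \sqrt{434 + \left(2 - 4 \left(\frac{21}{2} + \frac{1}{2} \cdot 1 + 5\right)\right)} = \sqrt{434 + \left(2 - 4 \left(\frac{21}{2} + \frac{1}{2} + 5\right)\right)} = \sqrt{434 + \left(2 - 64\right)} = \sqrt{434 - 62} = \sqrt{372} = 2 \sqrt{93}$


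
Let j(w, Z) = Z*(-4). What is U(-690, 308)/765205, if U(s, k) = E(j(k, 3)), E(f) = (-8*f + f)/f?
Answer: -1/109315 ≈ -9.1479e-6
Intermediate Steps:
j(w, Z) = -4*Z
E(f) = -7 (E(f) = (-7*f)/f = -7)
U(s, k) = -7
U(-690, 308)/765205 = -7/765205 = -7*1/765205 = -1/109315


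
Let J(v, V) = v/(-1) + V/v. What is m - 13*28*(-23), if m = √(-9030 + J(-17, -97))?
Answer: 8372 + 2*I*√650777/17 ≈ 8372.0 + 94.907*I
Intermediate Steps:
J(v, V) = -v + V/v (J(v, V) = v*(-1) + V/v = -v + V/v)
m = 2*I*√650777/17 (m = √(-9030 + (-1*(-17) - 97/(-17))) = √(-9030 + (17 - 97*(-1/17))) = √(-9030 + (17 + 97/17)) = √(-9030 + 386/17) = √(-153124/17) = 2*I*√650777/17 ≈ 94.907*I)
m - 13*28*(-23) = 2*I*√650777/17 - 13*28*(-23) = 2*I*√650777/17 - 364*(-23) = 2*I*√650777/17 - 1*(-8372) = 2*I*√650777/17 + 8372 = 8372 + 2*I*√650777/17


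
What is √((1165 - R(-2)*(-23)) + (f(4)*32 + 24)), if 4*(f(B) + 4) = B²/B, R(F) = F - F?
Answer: √1093 ≈ 33.061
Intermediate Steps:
R(F) = 0
f(B) = -4 + B/4 (f(B) = -4 + (B²/B)/4 = -4 + B/4)
√((1165 - R(-2)*(-23)) + (f(4)*32 + 24)) = √((1165 - 0*(-23)) + ((-4 + (¼)*4)*32 + 24)) = √((1165 - 1*0) + ((-4 + 1)*32 + 24)) = √((1165 + 0) + (-3*32 + 24)) = √(1165 + (-96 + 24)) = √(1165 - 72) = √1093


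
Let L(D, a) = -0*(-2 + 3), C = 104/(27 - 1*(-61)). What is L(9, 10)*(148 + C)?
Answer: 0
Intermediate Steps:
C = 13/11 (C = 104/(27 + 61) = 104/88 = 104*(1/88) = 13/11 ≈ 1.1818)
L(D, a) = 0 (L(D, a) = -0 = -2*0 = 0)
L(9, 10)*(148 + C) = 0*(148 + 13/11) = 0*(1641/11) = 0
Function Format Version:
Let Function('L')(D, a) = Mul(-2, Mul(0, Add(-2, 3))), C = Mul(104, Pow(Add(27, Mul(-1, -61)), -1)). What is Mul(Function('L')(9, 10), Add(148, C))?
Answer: 0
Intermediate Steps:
C = Rational(13, 11) (C = Mul(104, Pow(Add(27, 61), -1)) = Mul(104, Pow(88, -1)) = Mul(104, Rational(1, 88)) = Rational(13, 11) ≈ 1.1818)
Function('L')(D, a) = 0 (Function('L')(D, a) = Mul(-2, Mul(0, 1)) = Mul(-2, 0) = 0)
Mul(Function('L')(9, 10), Add(148, C)) = Mul(0, Add(148, Rational(13, 11))) = Mul(0, Rational(1641, 11)) = 0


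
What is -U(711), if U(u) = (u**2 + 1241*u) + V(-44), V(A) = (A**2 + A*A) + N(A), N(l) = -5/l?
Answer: -61236741/44 ≈ -1.3917e+6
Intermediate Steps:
V(A) = -5/A + 2*A**2 (V(A) = (A**2 + A*A) - 5/A = (A**2 + A**2) - 5/A = 2*A**2 - 5/A = -5/A + 2*A**2)
U(u) = 170373/44 + u**2 + 1241*u (U(u) = (u**2 + 1241*u) + (-5 + 2*(-44)**3)/(-44) = (u**2 + 1241*u) - (-5 + 2*(-85184))/44 = (u**2 + 1241*u) - (-5 - 170368)/44 = (u**2 + 1241*u) - 1/44*(-170373) = (u**2 + 1241*u) + 170373/44 = 170373/44 + u**2 + 1241*u)
-U(711) = -(170373/44 + 711**2 + 1241*711) = -(170373/44 + 505521 + 882351) = -1*61236741/44 = -61236741/44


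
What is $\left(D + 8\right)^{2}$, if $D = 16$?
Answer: $576$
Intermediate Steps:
$\left(D + 8\right)^{2} = \left(16 + 8\right)^{2} = 24^{2} = 576$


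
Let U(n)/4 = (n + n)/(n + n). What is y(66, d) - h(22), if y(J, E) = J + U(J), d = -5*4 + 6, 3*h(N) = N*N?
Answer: -274/3 ≈ -91.333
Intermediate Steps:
h(N) = N²/3 (h(N) = (N*N)/3 = N²/3)
U(n) = 4 (U(n) = 4*((n + n)/(n + n)) = 4*((2*n)/((2*n))) = 4*((2*n)*(1/(2*n))) = 4*1 = 4)
d = -14 (d = -20 + 6 = -14)
y(J, E) = 4 + J (y(J, E) = J + 4 = 4 + J)
y(66, d) - h(22) = (4 + 66) - 22²/3 = 70 - 484/3 = -274/3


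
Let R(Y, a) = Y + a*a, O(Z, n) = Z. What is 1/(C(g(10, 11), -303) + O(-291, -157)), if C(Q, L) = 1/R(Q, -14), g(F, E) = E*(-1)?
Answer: -185/53834 ≈ -0.0034365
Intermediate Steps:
g(F, E) = -E
R(Y, a) = Y + a²
C(Q, L) = 1/(196 + Q) (C(Q, L) = 1/(Q + (-14)²) = 1/(Q + 196) = 1/(196 + Q))
1/(C(g(10, 11), -303) + O(-291, -157)) = 1/(1/(196 - 1*11) - 291) = 1/(1/(196 - 11) - 291) = 1/(1/185 - 291) = 1/(-53834/185) = -185/53834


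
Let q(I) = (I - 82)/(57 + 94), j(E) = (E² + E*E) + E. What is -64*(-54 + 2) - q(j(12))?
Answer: 502310/151 ≈ 3326.6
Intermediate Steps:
j(E) = E + 2*E² (j(E) = (E² + E²) + E = 2*E² + E = E + 2*E²)
q(I) = -82/151 + I/151 (q(I) = (-82 + I)/151 = (-82 + I)*(1/151) = -82/151 + I/151)
-64*(-54 + 2) - q(j(12)) = -64*(-54 + 2) - (-82/151 + (12*(1 + 2*12))/151) = -64*(-52) - (-82/151 + (12*(1 + 24))/151) = 3328 - (-82/151 + (12*25)/151) = 3328 - (-82/151 + (1/151)*300) = 3328 - (-82/151 + 300/151) = 3328 - 1*218/151 = 3328 - 218/151 = 502310/151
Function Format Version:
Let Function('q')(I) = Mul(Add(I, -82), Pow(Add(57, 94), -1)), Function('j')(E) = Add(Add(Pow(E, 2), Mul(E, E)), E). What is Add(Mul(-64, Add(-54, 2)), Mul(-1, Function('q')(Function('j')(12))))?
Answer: Rational(502310, 151) ≈ 3326.6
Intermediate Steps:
Function('j')(E) = Add(E, Mul(2, Pow(E, 2))) (Function('j')(E) = Add(Add(Pow(E, 2), Pow(E, 2)), E) = Add(Mul(2, Pow(E, 2)), E) = Add(E, Mul(2, Pow(E, 2))))
Function('q')(I) = Add(Rational(-82, 151), Mul(Rational(1, 151), I)) (Function('q')(I) = Mul(Add(-82, I), Pow(151, -1)) = Mul(Add(-82, I), Rational(1, 151)) = Add(Rational(-82, 151), Mul(Rational(1, 151), I)))
Add(Mul(-64, Add(-54, 2)), Mul(-1, Function('q')(Function('j')(12)))) = Add(Mul(-64, Add(-54, 2)), Mul(-1, Add(Rational(-82, 151), Mul(Rational(1, 151), Mul(12, Add(1, Mul(2, 12))))))) = Add(Mul(-64, -52), Mul(-1, Add(Rational(-82, 151), Mul(Rational(1, 151), Mul(12, Add(1, 24)))))) = Add(3328, Mul(-1, Add(Rational(-82, 151), Mul(Rational(1, 151), Mul(12, 25))))) = Add(3328, Mul(-1, Add(Rational(-82, 151), Mul(Rational(1, 151), 300)))) = Add(3328, Mul(-1, Add(Rational(-82, 151), Rational(300, 151)))) = Add(3328, Mul(-1, Rational(218, 151))) = Add(3328, Rational(-218, 151)) = Rational(502310, 151)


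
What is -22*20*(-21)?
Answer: 9240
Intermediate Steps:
-22*20*(-21) = -440*(-21) = 9240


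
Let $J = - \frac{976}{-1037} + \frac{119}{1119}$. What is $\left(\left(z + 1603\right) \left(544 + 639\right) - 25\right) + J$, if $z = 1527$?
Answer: $\frac{70437718522}{19023} \approx 3.7028 \cdot 10^{6}$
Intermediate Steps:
$J = \frac{19927}{19023}$ ($J = \left(-976\right) \left(- \frac{1}{1037}\right) + 119 \cdot \frac{1}{1119} = \frac{16}{17} + \frac{119}{1119} = \frac{19927}{19023} \approx 1.0475$)
$\left(\left(z + 1603\right) \left(544 + 639\right) - 25\right) + J = \left(\left(1527 + 1603\right) \left(544 + 639\right) - 25\right) + \frac{19927}{19023} = \left(3130 \cdot 1183 - 25\right) + \frac{19927}{19023} = \left(3702790 - 25\right) + \frac{19927}{19023} = 3702765 + \frac{19927}{19023} = \frac{70437718522}{19023}$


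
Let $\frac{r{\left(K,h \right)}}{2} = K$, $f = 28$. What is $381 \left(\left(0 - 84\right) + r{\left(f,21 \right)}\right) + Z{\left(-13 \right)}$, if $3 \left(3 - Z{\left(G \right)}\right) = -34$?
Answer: $- \frac{31961}{3} \approx -10654.0$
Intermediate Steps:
$Z{\left(G \right)} = \frac{43}{3}$ ($Z{\left(G \right)} = 3 - - \frac{34}{3} = 3 + \frac{34}{3} = \frac{43}{3}$)
$r{\left(K,h \right)} = 2 K$
$381 \left(\left(0 - 84\right) + r{\left(f,21 \right)}\right) + Z{\left(-13 \right)} = 381 \left(\left(0 - 84\right) + 2 \cdot 28\right) + \frac{43}{3} = 381 \left(\left(0 - 84\right) + 56\right) + \frac{43}{3} = 381 \left(-84 + 56\right) + \frac{43}{3} = 381 \left(-28\right) + \frac{43}{3} = -10668 + \frac{43}{3} = - \frac{31961}{3}$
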